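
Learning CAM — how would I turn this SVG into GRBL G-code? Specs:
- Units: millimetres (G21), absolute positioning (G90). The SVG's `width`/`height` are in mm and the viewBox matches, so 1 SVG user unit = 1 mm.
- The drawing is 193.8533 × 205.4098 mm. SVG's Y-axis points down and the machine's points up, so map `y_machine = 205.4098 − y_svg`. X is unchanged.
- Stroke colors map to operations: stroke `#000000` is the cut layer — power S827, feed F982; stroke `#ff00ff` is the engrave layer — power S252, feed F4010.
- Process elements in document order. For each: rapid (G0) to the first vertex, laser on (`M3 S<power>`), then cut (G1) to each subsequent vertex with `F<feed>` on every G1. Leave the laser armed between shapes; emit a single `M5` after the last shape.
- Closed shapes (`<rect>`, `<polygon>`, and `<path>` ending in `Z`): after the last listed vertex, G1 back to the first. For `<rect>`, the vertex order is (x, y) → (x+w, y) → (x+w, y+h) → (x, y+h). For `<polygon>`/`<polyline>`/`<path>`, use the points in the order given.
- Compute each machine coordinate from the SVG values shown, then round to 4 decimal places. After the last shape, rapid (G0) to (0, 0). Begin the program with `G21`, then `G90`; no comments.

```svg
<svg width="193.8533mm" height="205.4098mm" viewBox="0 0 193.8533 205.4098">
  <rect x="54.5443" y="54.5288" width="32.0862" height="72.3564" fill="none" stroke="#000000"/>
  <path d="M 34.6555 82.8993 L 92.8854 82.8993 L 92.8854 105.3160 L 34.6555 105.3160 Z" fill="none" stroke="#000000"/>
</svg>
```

G21
G90
G0 X54.5443 Y150.8810
M3 S827
G1 X86.6305 Y150.8810 F982
G1 X86.6305 Y78.5246 F982
G1 X54.5443 Y78.5246 F982
G1 X54.5443 Y150.8810 F982
G0 X34.6555 Y122.5105
M3 S827
G1 X92.8854 Y122.5105 F982
G1 X92.8854 Y100.0938 F982
G1 X34.6555 Y100.0938 F982
G1 X34.6555 Y122.5105 F982
M5
G0 X0.0000 Y0.0000

viewBox `0 0 193.8533 205.4098` with mm width/height → 1 unit = 1 mm. Flip: y_m = 205.4098 − y_svg.

**Shape 1** — `<rect>` rectangle, stroke `#000000` → cut (S827, F982). Machine vertices: (54.5443,150.8810) → (86.6305,150.8810) → (86.6305,78.5246) → (54.5443,78.5246) → (54.5443,150.8810). Closed: final G1 returns to the first vertex.

**Shape 2** — `<path>` rectangle, stroke `#000000` → cut (S827, F982). Machine vertices: (34.6555,122.5105) → (92.8854,122.5105) → (92.8854,100.0938) → (34.6555,100.0938) → (34.6555,122.5105). Closed: final G1 returns to the first vertex.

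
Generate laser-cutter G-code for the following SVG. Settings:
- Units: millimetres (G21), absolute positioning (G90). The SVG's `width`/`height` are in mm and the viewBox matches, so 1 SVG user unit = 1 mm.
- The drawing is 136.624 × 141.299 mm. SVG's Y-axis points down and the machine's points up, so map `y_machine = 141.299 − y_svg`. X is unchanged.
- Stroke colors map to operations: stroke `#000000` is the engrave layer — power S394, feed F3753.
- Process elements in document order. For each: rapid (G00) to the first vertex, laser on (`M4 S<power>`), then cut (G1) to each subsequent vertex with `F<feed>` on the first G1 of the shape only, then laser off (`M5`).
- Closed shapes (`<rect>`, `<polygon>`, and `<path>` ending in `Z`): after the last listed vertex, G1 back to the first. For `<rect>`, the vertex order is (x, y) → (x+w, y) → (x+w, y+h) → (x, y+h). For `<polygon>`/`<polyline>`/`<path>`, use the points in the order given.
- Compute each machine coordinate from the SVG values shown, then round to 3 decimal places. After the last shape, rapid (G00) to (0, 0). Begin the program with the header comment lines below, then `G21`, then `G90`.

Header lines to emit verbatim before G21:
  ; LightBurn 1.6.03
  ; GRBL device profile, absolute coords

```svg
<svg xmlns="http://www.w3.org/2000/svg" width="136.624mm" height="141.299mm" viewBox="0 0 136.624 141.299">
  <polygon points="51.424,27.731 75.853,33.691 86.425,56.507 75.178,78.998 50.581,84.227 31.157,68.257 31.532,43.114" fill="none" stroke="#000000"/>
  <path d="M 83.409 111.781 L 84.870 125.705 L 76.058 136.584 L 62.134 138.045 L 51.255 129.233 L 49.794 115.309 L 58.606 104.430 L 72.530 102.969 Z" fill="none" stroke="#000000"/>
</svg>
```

viewBox `0 0 136.624 141.299` with mm width/height → 1 unit = 1 mm. Flip: y_m = 141.299 − y_svg.

**Shape 1** — `<polygon>` regular polygon, stroke `#000000` → engrave (S394, F3753). Machine vertices: (51.424,113.568) → (75.853,107.608) → (86.425,84.792) → (75.178,62.301) → (50.581,57.072) → (31.157,73.042) → (31.532,98.185) → (51.424,113.568). Closed: final G1 returns to the first vertex.

**Shape 2** — `<path>` regular polygon, stroke `#000000` → engrave (S394, F3753). Machine vertices: (83.409,29.518) → (84.870,15.594) → (76.058,4.715) → (62.134,3.254) → (51.255,12.066) → (49.794,25.990) → (58.606,36.869) → (72.530,38.330) → (83.409,29.518). Closed: final G1 returns to the first vertex.

; LightBurn 1.6.03
; GRBL device profile, absolute coords
G21
G90
G00 X51.424 Y113.568
M4 S394
G1 X75.853 Y107.608 F3753
G1 X86.425 Y84.792
G1 X75.178 Y62.301
G1 X50.581 Y57.072
G1 X31.157 Y73.042
G1 X31.532 Y98.185
G1 X51.424 Y113.568
M5
G00 X83.409 Y29.518
M4 S394
G1 X84.870 Y15.594 F3753
G1 X76.058 Y4.715
G1 X62.134 Y3.254
G1 X51.255 Y12.066
G1 X49.794 Y25.990
G1 X58.606 Y36.869
G1 X72.530 Y38.330
G1 X83.409 Y29.518
M5
G00 X0.000 Y0.000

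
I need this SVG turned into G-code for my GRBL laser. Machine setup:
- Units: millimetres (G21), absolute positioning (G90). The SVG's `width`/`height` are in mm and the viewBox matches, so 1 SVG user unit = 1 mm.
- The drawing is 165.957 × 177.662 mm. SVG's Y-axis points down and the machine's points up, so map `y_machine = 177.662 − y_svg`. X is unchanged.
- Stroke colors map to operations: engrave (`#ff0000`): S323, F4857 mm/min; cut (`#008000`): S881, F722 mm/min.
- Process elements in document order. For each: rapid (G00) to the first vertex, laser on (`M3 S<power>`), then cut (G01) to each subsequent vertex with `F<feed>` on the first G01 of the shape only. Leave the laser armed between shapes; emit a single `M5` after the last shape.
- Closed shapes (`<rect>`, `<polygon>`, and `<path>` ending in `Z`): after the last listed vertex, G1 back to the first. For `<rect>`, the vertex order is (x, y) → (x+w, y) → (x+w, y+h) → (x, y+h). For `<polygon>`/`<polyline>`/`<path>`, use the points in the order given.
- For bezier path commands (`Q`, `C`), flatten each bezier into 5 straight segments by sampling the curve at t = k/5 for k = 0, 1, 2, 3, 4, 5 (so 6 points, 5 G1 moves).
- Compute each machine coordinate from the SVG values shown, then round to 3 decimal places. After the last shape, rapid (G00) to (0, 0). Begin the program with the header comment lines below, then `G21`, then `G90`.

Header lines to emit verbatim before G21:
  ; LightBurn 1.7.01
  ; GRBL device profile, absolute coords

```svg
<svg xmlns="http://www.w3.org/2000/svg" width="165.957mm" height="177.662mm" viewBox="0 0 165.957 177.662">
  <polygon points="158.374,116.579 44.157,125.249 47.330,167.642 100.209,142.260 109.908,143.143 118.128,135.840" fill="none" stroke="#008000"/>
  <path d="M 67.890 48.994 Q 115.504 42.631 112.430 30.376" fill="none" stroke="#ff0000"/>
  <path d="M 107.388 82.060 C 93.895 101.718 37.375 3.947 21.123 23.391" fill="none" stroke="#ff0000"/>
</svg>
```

; LightBurn 1.7.01
; GRBL device profile, absolute coords
G21
G90
G00 X158.374 Y61.083
M3 S881
G01 X44.157 Y52.413 F722
G01 X47.330 Y10.020
G01 X100.209 Y35.402
G01 X109.908 Y34.519
G01 X118.128 Y41.822
G01 X158.374 Y61.083
G00 X67.890 Y128.668
M3 S323
G01 X84.908 Y131.449 F4857
G01 X97.871 Y134.701
G01 X106.779 Y138.425
G01 X111.632 Y142.620
G01 X112.430 Y147.286
G00 X107.388 Y95.602
M3 S323
G01 X94.795 Y96.022 F4857
G01 X75.874 Y113.361
G01 X54.623 Y136.358
G01 X35.040 Y153.749
G01 X21.123 Y154.271
M5
G00 X0.000 Y0.000

Since the viewBox matches the mm dimensions, user units are millimetres directly. The only transform is the Y-flip y_m = 177.662 − y_svg.

Shape 1 is a closed polygon drawn with `<polygon>`. Its stroke #008000 means cut at S881, F722. After flipping Y the toolpath is (158.374,61.083) → (44.157,52.413) → (47.330,10.020) → (100.209,35.402) → (109.908,34.519) → (118.128,41.822) → (158.374,61.083), returning to the start.

Shape 2 is a quadratic bezier drawn with `<path>`. Its stroke #ff0000 means engrave at S323, F4857. After flipping Y the toolpath is (67.890,128.668) → (84.908,131.449) → (97.871,134.701) → (106.779,138.425) → (111.632,142.620) → (112.430,147.286).

Shape 3 is a cubic bezier drawn with `<path>`. Its stroke #ff0000 means engrave at S323, F4857. After flipping Y the toolpath is (107.388,95.602) → (94.795,96.022) → (75.874,113.361) → (54.623,136.358) → (35.040,153.749) → (21.123,154.271).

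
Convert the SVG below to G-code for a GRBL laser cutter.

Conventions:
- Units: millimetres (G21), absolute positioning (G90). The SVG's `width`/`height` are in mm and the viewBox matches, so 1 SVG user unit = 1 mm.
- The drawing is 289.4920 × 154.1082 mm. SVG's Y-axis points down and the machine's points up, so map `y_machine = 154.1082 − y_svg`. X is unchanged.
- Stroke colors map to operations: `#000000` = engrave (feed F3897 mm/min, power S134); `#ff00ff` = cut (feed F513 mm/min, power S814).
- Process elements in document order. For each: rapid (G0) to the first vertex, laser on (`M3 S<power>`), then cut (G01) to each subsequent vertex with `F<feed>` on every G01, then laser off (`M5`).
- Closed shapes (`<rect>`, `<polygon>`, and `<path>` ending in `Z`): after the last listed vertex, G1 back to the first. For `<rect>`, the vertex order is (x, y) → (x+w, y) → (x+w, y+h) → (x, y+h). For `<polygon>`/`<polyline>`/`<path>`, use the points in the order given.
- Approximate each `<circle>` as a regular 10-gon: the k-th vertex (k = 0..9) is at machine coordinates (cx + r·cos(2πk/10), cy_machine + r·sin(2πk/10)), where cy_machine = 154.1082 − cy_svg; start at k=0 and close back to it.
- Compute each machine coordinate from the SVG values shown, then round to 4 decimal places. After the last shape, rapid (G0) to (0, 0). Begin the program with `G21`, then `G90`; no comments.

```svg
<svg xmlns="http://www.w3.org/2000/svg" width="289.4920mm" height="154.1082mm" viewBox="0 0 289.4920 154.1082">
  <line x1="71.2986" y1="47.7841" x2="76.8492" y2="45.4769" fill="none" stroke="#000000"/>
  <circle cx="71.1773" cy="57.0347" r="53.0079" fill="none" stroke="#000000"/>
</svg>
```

G21
G90
G0 X71.2986 Y106.3241
M3 S134
G01 X76.8492 Y108.6313 F3897
M5
G0 X124.1852 Y97.0735
M3 S134
G01 X114.0616 Y128.2308 F3897
G01 X87.5576 Y147.4870 F3897
G01 X54.7970 Y147.4870 F3897
G01 X28.2930 Y128.2308 F3897
G01 X18.1694 Y97.0735 F3897
G01 X28.2930 Y65.9162 F3897
G01 X54.7970 Y46.6600 F3897
G01 X87.5576 Y46.6600 F3897
G01 X114.0616 Y65.9162 F3897
G01 X124.1852 Y97.0735 F3897
M5
G0 X0.0000 Y0.0000

1 u = 1 mm; y_m = 154.1082 − y.

[1] `<line>` line segment, #000000→engrave S134 F3897: (71.2986,106.3241) → (76.8492,108.6313)

[2] `<circle>` circle, #000000→engrave S134 F3897: (124.1852,97.0735) → (114.0616,128.2308) → (87.5576,147.4870) → (54.7970,147.4870) → (28.2930,128.2308) → (18.1694,97.0735) → (28.2930,65.9162) → (54.7970,46.6600) → (87.5576,46.6600) → (114.0616,65.9162) → (124.1852,97.0735) (closed)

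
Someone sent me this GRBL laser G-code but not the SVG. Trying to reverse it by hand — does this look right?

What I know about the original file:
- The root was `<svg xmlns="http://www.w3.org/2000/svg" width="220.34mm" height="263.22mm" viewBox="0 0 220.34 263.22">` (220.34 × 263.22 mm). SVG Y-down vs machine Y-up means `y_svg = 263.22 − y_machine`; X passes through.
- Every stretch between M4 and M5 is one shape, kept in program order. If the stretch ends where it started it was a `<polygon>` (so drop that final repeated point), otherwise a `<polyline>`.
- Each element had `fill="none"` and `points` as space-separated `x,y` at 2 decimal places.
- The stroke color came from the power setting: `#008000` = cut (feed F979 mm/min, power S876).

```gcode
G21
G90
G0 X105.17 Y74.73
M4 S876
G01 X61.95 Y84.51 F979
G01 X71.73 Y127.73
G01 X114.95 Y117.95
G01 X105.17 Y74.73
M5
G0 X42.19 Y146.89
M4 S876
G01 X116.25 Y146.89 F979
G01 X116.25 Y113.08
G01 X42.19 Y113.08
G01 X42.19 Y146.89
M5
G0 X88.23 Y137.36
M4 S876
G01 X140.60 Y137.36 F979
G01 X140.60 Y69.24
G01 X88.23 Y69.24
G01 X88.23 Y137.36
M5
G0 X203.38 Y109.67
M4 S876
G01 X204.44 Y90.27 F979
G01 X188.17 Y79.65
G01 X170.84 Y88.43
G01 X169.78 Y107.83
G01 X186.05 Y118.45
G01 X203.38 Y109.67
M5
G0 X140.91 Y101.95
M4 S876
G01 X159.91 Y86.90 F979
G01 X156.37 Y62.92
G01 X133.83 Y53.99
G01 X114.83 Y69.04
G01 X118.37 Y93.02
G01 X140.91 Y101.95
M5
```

Machine Y-up, SVG Y-down with viewBox height 263.22, so y_svg = 263.22 − y_machine; X carries over. Every run uses S876, so all elements get stroke `#008000` (cut).

Run 1: The run returns to its start, so emit a `<polygon>` with points (Y-flipped): 105.17,188.49 61.95,178.71 71.73,135.49 114.95,145.27.

Run 2: The run returns to its start, so emit a `<polygon>` with points (Y-flipped): 42.19,116.33 116.25,116.33 116.25,150.14 42.19,150.14.

Run 3: The run returns to its start, so emit a `<polygon>` with points (Y-flipped): 88.23,125.86 140.60,125.86 140.60,193.98 88.23,193.98.

Run 4: The run returns to its start, so emit a `<polygon>` with points (Y-flipped): 203.38,153.55 204.44,172.95 188.17,183.57 170.84,174.79 169.78,155.39 186.05,144.77.

Run 5: The run returns to its start, so emit a `<polygon>` with points (Y-flipped): 140.91,161.27 159.91,176.32 156.37,200.30 133.83,209.23 114.83,194.18 118.37,170.20.

<svg xmlns="http://www.w3.org/2000/svg" width="220.34mm" height="263.22mm" viewBox="0 0 220.34 263.22">
  <polygon points="105.17,188.49 61.95,178.71 71.73,135.49 114.95,145.27" fill="none" stroke="#008000"/>
  <polygon points="42.19,116.33 116.25,116.33 116.25,150.14 42.19,150.14" fill="none" stroke="#008000"/>
  <polygon points="88.23,125.86 140.60,125.86 140.60,193.98 88.23,193.98" fill="none" stroke="#008000"/>
  <polygon points="203.38,153.55 204.44,172.95 188.17,183.57 170.84,174.79 169.78,155.39 186.05,144.77" fill="none" stroke="#008000"/>
  <polygon points="140.91,161.27 159.91,176.32 156.37,200.30 133.83,209.23 114.83,194.18 118.37,170.20" fill="none" stroke="#008000"/>
</svg>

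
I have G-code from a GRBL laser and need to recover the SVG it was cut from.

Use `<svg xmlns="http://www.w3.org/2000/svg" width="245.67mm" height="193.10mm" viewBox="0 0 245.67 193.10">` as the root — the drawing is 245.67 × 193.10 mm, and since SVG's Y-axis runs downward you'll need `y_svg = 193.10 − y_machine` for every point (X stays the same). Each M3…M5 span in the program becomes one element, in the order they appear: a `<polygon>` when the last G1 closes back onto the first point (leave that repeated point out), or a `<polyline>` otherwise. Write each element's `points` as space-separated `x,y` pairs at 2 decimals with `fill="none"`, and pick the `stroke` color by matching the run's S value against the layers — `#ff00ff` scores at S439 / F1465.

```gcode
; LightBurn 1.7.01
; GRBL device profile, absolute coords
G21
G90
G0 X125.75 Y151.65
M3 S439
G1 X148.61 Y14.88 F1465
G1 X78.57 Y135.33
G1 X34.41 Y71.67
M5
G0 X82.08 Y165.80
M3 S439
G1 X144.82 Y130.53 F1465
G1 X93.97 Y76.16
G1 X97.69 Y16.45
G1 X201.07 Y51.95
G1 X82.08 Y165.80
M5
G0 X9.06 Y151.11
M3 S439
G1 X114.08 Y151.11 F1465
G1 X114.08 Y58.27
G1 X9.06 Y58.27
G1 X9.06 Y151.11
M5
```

<svg xmlns="http://www.w3.org/2000/svg" width="245.67mm" height="193.10mm" viewBox="0 0 245.67 193.10">
  <polyline points="125.75,41.45 148.61,178.22 78.57,57.77 34.41,121.43" fill="none" stroke="#ff00ff"/>
  <polygon points="82.08,27.30 144.82,62.57 93.97,116.94 97.69,176.65 201.07,141.15" fill="none" stroke="#ff00ff"/>
  <polygon points="9.06,41.99 114.08,41.99 114.08,134.83 9.06,134.83" fill="none" stroke="#ff00ff"/>
</svg>

y_svg = 193.10 − y_m. Every run uses S439, so all elements get stroke `#ff00ff` (score).

[1] open run; points: 125.75,41.45 148.61,178.22 78.57,57.77 34.41,121.43

[2] closed run; points: 82.08,27.30 144.82,62.57 93.97,116.94 97.69,176.65 201.07,141.15

[3] closed run; points: 9.06,41.99 114.08,41.99 114.08,134.83 9.06,134.83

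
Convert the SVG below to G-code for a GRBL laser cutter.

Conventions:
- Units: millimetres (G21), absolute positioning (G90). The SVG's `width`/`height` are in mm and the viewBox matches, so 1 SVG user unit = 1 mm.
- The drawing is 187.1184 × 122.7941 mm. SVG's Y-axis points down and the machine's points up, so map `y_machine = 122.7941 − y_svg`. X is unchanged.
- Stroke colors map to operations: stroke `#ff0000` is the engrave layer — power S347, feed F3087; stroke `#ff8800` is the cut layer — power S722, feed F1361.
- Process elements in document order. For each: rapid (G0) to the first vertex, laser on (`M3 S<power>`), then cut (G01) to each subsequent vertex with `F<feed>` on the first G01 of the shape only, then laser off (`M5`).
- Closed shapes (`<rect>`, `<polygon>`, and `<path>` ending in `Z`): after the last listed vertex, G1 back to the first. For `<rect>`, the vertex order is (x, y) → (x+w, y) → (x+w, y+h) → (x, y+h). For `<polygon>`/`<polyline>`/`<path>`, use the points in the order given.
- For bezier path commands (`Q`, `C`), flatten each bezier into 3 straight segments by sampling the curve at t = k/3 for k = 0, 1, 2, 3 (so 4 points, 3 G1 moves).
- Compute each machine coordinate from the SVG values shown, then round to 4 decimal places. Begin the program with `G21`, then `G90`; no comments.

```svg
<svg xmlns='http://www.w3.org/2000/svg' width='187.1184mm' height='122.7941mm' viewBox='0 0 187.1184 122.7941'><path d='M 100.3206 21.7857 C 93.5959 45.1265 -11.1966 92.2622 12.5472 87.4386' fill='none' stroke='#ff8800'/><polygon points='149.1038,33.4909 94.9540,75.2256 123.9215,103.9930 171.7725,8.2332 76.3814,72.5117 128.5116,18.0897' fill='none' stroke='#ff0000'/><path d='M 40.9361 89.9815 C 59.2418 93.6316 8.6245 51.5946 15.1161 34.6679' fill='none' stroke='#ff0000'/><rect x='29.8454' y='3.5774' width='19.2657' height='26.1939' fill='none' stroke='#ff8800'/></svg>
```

G21
G90
G0 X100.3206 Y101.0084
M3 S722
G01 X69.2994 Y72.5417 F1361
G01 X23.2561 Y45.0460
G01 X12.5472 Y35.3555
M5
G0 X149.1038 Y89.3032
M3 S347
G01 X94.9540 Y47.5685 F3087
G01 X123.9215 Y18.8011
G01 X171.7725 Y114.5609
G01 X76.3814 Y50.2824
G01 X128.5116 Y104.7044
G01 X149.1038 Y89.3032
M5
G0 X40.9361 Y32.8126
M3 S347
G01 X40.9353 Y41.7694 F3087
G01 X22.9930 Y65.4515
G01 X15.1161 Y88.1262
M5
G0 X29.8454 Y119.2167
M3 S722
G01 X49.1111 Y119.2167 F1361
G01 X49.1111 Y93.0228
G01 X29.8454 Y93.0228
G01 X29.8454 Y119.2167
M5

Since the viewBox matches the mm dimensions, user units are millimetres directly. The only transform is the Y-flip y_m = 122.7941 − y_svg.

Shape 1 is a cubic bezier drawn with `<path>`. Its stroke #ff8800 means cut at S722, F1361. After flipping Y the toolpath is (100.3206,101.0084) → (69.2994,72.5417) → (23.2561,45.0460) → (12.5472,35.3555).

Shape 2 is a closed polygon drawn with `<polygon>`. Its stroke #ff0000 means engrave at S347, F3087. After flipping Y the toolpath is (149.1038,89.3032) → (94.9540,47.5685) → (123.9215,18.8011) → (171.7725,114.5609) → (76.3814,50.2824) → (128.5116,104.7044) → (149.1038,89.3032), returning to the start.

Shape 3 is a cubic bezier drawn with `<path>`. Its stroke #ff0000 means engrave at S347, F3087. After flipping Y the toolpath is (40.9361,32.8126) → (40.9353,41.7694) → (22.9930,65.4515) → (15.1161,88.1262).

Shape 4 is a rectangle drawn with `<rect>`. Its stroke #ff8800 means cut at S722, F1361. After flipping Y the toolpath is (29.8454,119.2167) → (49.1111,119.2167) → (49.1111,93.0228) → (29.8454,93.0228) → (29.8454,119.2167), returning to the start.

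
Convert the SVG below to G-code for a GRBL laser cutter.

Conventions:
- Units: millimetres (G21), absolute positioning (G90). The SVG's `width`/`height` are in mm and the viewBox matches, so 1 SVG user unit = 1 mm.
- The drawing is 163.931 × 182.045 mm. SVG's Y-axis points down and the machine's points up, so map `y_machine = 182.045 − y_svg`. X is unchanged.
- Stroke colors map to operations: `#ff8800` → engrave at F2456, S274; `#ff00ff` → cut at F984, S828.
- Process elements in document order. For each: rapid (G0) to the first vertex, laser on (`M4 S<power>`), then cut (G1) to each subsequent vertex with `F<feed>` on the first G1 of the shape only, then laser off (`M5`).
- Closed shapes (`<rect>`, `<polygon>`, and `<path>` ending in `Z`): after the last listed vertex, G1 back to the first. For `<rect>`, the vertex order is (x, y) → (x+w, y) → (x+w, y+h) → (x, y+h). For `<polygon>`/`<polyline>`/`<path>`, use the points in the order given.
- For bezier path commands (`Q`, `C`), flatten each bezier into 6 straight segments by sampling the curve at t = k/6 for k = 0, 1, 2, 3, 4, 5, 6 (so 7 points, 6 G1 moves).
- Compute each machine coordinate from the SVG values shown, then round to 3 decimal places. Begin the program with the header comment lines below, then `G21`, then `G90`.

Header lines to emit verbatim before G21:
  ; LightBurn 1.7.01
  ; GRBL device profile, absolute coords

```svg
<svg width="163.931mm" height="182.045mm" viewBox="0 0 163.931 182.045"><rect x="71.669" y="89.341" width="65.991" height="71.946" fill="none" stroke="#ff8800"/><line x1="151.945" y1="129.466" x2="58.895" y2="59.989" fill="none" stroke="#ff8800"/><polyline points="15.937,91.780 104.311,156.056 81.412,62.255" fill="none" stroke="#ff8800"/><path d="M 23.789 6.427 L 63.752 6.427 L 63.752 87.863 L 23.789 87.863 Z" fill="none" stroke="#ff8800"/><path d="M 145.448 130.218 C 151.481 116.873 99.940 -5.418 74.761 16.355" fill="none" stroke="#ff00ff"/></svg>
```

Since the viewBox matches the mm dimensions, user units are millimetres directly. The only transform is the Y-flip y_m = 182.045 − y_svg.

Shape 1 is a rectangle drawn with `<rect>`. Its stroke #ff8800 means engrave at S274, F2456. After flipping Y the toolpath is (71.669,92.704) → (137.660,92.704) → (137.660,20.758) → (71.669,20.758) → (71.669,92.704), returning to the start.

Shape 2 is a line segment drawn with `<line>`. Its stroke #ff8800 means engrave at S274, F2456. After flipping Y the toolpath is (151.945,52.579) → (58.895,122.056).

Shape 3 is a open polyline drawn with `<polyline>`. Its stroke #ff8800 means engrave at S274, F2456. After flipping Y the toolpath is (15.937,90.265) → (104.311,25.989) → (81.412,119.790).

Shape 4 is a rectangle drawn with `<path>`. Its stroke #ff8800 means engrave at S274, F2456. After flipping Y the toolpath is (23.789,175.618) → (63.752,175.618) → (63.752,94.182) → (23.789,94.182) → (23.789,175.618), returning to the start.

Shape 5 is a cubic bezier drawn with `<path>`. Its stroke #ff00ff means cut at S828, F984. After flipping Y the toolpath is (145.448,51.827) → (144.055,66.407) → (135.398,92.117) → (121.809,121.928) → (105.619,148.812) → (89.159,165.743) → (74.761,165.690).

; LightBurn 1.7.01
; GRBL device profile, absolute coords
G21
G90
G0 X71.669 Y92.704
M4 S274
G1 X137.660 Y92.704 F2456
G1 X137.660 Y20.758
G1 X71.669 Y20.758
G1 X71.669 Y92.704
M5
G0 X151.945 Y52.579
M4 S274
G1 X58.895 Y122.056 F2456
M5
G0 X15.937 Y90.265
M4 S274
G1 X104.311 Y25.989 F2456
G1 X81.412 Y119.790
M5
G0 X23.789 Y175.618
M4 S274
G1 X63.752 Y175.618 F2456
G1 X63.752 Y94.182
G1 X23.789 Y94.182
G1 X23.789 Y175.618
M5
G0 X145.448 Y51.827
M4 S828
G1 X144.055 Y66.407 F984
G1 X135.398 Y92.117
G1 X121.809 Y121.928
G1 X105.619 Y148.812
G1 X89.159 Y165.743
G1 X74.761 Y165.690
M5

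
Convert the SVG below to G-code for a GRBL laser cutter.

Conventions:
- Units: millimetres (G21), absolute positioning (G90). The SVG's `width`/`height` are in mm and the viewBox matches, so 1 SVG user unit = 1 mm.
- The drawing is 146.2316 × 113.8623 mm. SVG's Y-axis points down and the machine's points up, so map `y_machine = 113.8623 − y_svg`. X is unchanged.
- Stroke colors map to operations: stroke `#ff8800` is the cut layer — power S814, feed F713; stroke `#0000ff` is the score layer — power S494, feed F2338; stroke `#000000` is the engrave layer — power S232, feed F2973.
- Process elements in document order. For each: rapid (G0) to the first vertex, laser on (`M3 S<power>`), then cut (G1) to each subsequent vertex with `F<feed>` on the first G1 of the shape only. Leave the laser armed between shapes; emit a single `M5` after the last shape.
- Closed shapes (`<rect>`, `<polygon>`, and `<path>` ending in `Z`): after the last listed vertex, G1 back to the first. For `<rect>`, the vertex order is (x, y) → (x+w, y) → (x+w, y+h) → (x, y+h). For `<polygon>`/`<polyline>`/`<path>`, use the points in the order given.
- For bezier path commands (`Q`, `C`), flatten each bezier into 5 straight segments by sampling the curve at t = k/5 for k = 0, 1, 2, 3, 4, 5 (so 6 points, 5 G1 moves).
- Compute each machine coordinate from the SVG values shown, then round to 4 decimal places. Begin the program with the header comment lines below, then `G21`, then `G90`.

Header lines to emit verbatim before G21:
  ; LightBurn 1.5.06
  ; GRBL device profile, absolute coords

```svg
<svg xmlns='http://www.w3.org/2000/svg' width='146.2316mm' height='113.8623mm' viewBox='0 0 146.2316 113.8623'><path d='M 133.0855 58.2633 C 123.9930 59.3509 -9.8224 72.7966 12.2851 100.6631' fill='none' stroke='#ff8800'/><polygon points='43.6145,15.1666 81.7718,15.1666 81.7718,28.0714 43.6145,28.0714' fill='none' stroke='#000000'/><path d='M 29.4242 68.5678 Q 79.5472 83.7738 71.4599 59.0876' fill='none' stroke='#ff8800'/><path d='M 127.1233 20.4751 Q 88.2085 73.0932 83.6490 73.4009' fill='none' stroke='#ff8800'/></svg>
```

; LightBurn 1.5.06
; GRBL device profile, absolute coords
G21
G90
G0 X133.0855 Y55.5990
M3 S814
G1 X114.9084 Y53.4470 F713
G1 X80.2688 Y48.2300
G1 X42.6378 Y39.8490
G1 X15.4862 Y28.2051
G1 X12.2851 Y13.1992
G0 X43.6145 Y98.6957
M3 S232
G1 X81.7718 Y98.6957 F2973
G1 X81.7718 Y85.7909
G1 X43.6145 Y85.7909
G1 X43.6145 Y98.6957
G0 X29.4242 Y45.2945
M3 S814
G1 X47.1450 Y40.8078 F713
G1 X60.2090 Y39.5125
G1 X68.6161 Y41.4085
G1 X72.3664 Y46.4959
G1 X71.4599 Y54.7747
G0 X127.1233 Y93.3872
M3 S814
G1 X112.9316 Y74.4324 F713
G1 X101.4883 Y59.6624
G1 X92.7934 Y49.0772
G1 X86.8470 Y42.6769
G1 X83.6490 Y40.4614
M5

1 u = 1 mm; y_m = 113.8623 − y.

[1] `<path>` cubic bezier, #ff8800→cut S814 F713: (133.0855,55.5990) → (114.9084,53.4470) → (80.2688,48.2300) → (42.6378,39.8490) → (15.4862,28.2051) → (12.2851,13.1992)

[2] `<polygon>` rectangle, #000000→engrave S232 F2973: (43.6145,98.6957) → (81.7718,98.6957) → (81.7718,85.7909) → (43.6145,85.7909) → (43.6145,98.6957) (closed)

[3] `<path>` quadratic bezier, #ff8800→cut S814 F713: (29.4242,45.2945) → (47.1450,40.8078) → (60.2090,39.5125) → (68.6161,41.4085) → (72.3664,46.4959) → (71.4599,54.7747)

[4] `<path>` quadratic bezier, #ff8800→cut S814 F713: (127.1233,93.3872) → (112.9316,74.4324) → (101.4883,59.6624) → (92.7934,49.0772) → (86.8470,42.6769) → (83.6490,40.4614)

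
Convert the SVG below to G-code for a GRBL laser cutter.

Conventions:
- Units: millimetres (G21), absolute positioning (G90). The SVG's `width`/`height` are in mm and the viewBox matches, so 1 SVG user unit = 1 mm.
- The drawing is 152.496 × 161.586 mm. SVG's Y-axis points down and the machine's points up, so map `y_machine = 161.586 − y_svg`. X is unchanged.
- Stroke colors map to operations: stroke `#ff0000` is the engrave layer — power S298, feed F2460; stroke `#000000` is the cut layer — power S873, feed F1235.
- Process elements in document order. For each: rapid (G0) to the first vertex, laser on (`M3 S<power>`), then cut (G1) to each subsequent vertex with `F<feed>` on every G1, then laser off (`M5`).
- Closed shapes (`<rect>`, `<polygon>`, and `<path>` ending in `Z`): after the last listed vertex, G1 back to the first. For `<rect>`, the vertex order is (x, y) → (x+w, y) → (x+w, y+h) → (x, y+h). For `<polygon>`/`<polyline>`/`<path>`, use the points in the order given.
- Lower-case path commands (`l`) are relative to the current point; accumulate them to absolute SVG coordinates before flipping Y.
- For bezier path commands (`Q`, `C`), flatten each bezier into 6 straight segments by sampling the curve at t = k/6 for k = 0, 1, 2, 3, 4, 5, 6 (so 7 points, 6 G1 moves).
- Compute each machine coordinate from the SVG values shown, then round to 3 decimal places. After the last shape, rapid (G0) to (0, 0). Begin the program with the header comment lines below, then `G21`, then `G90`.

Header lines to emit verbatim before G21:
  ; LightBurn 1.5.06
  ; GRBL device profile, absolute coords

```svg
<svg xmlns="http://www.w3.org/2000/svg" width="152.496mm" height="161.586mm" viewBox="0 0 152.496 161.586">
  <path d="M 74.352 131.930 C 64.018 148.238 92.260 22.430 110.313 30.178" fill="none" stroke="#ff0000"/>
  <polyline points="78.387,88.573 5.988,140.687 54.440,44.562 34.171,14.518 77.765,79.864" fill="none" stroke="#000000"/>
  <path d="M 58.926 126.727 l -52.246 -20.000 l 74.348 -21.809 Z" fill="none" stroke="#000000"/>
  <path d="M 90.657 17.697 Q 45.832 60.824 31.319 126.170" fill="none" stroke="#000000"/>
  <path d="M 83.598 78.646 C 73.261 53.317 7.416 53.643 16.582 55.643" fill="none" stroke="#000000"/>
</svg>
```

Since the viewBox matches the mm dimensions, user units are millimetres directly. The only transform is the Y-flip y_m = 161.586 − y_svg.

Shape 1 is a cubic bezier drawn with `<path>`. Its stroke #ff0000 means engrave at S298, F2460. After flipping Y the toolpath is (74.352,29.656) → (72.174,32.069) → (75.071,50.510) → (81.687,77.322) → (90.670,104.847) → (100.663,125.429) → (110.313,131.408).

Shape 2 is a open polyline drawn with `<polyline>`. Its stroke #000000 means cut at S873, F1235. After flipping Y the toolpath is (78.387,73.013) → (5.988,20.899) → (54.440,117.024) → (34.171,147.068) → (77.765,81.722).

Shape 3 is a closed polygon drawn with `<path>`. Its stroke #000000 means cut at S873, F1235. After flipping Y the toolpath is (58.926,34.859) → (6.680,54.859) → (81.028,76.668) → (58.926,34.859), returning to the start.

Shape 4 is a quadratic bezier drawn with `<path>`. Its stroke #000000 means cut at S873, F1235. After flipping Y the toolpath is (90.657,143.889) → (76.557,128.896) → (64.142,112.669) → (53.410,95.207) → (44.362,76.511) → (36.999,56.581) → (31.319,35.416).

Shape 5 is a cubic bezier drawn with `<path>`. Its stroke #000000 means cut at S873, F1235. After flipping Y the toolpath is (83.598,82.940) → (74.408,93.578) → (59.592,100.606) → (42.776,104.690) → (27.586,106.497) → (17.646,106.692) → (16.582,105.943).

; LightBurn 1.5.06
; GRBL device profile, absolute coords
G21
G90
G0 X74.352 Y29.656
M3 S298
G1 X72.174 Y32.069 F2460
G1 X75.071 Y50.510 F2460
G1 X81.687 Y77.322 F2460
G1 X90.670 Y104.847 F2460
G1 X100.663 Y125.429 F2460
G1 X110.313 Y131.408 F2460
M5
G0 X78.387 Y73.013
M3 S873
G1 X5.988 Y20.899 F1235
G1 X54.440 Y117.024 F1235
G1 X34.171 Y147.068 F1235
G1 X77.765 Y81.722 F1235
M5
G0 X58.926 Y34.859
M3 S873
G1 X6.680 Y54.859 F1235
G1 X81.028 Y76.668 F1235
G1 X58.926 Y34.859 F1235
M5
G0 X90.657 Y143.889
M3 S873
G1 X76.557 Y128.896 F1235
G1 X64.142 Y112.669 F1235
G1 X53.410 Y95.207 F1235
G1 X44.362 Y76.511 F1235
G1 X36.999 Y56.581 F1235
G1 X31.319 Y35.416 F1235
M5
G0 X83.598 Y82.940
M3 S873
G1 X74.408 Y93.578 F1235
G1 X59.592 Y100.606 F1235
G1 X42.776 Y104.690 F1235
G1 X27.586 Y106.497 F1235
G1 X17.646 Y106.692 F1235
G1 X16.582 Y105.943 F1235
M5
G0 X0.000 Y0.000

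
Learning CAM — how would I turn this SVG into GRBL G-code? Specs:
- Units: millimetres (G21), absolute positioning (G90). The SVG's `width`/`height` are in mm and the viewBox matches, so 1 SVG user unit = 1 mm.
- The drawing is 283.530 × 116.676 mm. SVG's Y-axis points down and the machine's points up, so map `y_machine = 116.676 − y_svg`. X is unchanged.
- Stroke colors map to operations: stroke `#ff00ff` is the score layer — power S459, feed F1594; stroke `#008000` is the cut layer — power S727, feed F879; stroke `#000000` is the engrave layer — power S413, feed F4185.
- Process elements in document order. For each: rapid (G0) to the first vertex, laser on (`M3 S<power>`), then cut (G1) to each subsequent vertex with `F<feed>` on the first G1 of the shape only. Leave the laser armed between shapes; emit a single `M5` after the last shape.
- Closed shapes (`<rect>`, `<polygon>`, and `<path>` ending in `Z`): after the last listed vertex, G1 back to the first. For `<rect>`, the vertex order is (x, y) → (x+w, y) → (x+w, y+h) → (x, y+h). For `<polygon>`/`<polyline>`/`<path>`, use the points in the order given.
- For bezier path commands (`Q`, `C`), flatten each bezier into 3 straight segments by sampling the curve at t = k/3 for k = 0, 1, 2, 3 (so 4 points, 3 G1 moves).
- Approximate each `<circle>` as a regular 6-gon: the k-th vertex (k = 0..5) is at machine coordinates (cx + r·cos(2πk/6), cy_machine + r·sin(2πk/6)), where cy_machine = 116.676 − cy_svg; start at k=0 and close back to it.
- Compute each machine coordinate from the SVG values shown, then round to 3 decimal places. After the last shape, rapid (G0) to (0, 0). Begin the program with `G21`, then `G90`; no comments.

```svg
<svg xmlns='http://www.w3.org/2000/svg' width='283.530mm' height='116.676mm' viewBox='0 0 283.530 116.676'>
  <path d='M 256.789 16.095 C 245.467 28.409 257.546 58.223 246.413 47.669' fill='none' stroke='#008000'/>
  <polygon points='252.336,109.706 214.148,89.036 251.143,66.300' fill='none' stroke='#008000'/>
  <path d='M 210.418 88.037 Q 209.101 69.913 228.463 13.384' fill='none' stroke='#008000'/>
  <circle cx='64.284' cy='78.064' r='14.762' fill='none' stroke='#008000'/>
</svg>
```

1 u = 1 mm; y_m = 116.676 − y.

[1] `<path>` cubic bezier, #008000→cut S727 F879: (256.789,100.581) → (251.541,84.577) → (251.535,69.766) → (246.413,69.007)

[2] `<polygon>` regular polygon, #008000→cut S727 F879: (252.336,6.970) → (214.148,27.640) → (251.143,50.376) → (252.336,6.970) (closed)

[3] `<path>` quadratic bezier, #008000→cut S727 F879: (210.418,28.639) → (211.838,44.989) → (217.853,69.873) → (228.463,103.292)

[4] `<circle>` circle, #008000→cut S727 F879: (79.046,38.612) → (71.665,51.396) → (56.903,51.396) → (49.522,38.612) → (56.903,25.828) → (71.665,25.828) → (79.046,38.612) (closed)

G21
G90
G0 X256.789 Y100.581
M3 S727
G1 X251.541 Y84.577 F879
G1 X251.535 Y69.766
G1 X246.413 Y69.007
G0 X252.336 Y6.970
M3 S727
G1 X214.148 Y27.640 F879
G1 X251.143 Y50.376
G1 X252.336 Y6.970
G0 X210.418 Y28.639
M3 S727
G1 X211.838 Y44.989 F879
G1 X217.853 Y69.873
G1 X228.463 Y103.292
G0 X79.046 Y38.612
M3 S727
G1 X71.665 Y51.396 F879
G1 X56.903 Y51.396
G1 X49.522 Y38.612
G1 X56.903 Y25.828
G1 X71.665 Y25.828
G1 X79.046 Y38.612
M5
G0 X0.000 Y0.000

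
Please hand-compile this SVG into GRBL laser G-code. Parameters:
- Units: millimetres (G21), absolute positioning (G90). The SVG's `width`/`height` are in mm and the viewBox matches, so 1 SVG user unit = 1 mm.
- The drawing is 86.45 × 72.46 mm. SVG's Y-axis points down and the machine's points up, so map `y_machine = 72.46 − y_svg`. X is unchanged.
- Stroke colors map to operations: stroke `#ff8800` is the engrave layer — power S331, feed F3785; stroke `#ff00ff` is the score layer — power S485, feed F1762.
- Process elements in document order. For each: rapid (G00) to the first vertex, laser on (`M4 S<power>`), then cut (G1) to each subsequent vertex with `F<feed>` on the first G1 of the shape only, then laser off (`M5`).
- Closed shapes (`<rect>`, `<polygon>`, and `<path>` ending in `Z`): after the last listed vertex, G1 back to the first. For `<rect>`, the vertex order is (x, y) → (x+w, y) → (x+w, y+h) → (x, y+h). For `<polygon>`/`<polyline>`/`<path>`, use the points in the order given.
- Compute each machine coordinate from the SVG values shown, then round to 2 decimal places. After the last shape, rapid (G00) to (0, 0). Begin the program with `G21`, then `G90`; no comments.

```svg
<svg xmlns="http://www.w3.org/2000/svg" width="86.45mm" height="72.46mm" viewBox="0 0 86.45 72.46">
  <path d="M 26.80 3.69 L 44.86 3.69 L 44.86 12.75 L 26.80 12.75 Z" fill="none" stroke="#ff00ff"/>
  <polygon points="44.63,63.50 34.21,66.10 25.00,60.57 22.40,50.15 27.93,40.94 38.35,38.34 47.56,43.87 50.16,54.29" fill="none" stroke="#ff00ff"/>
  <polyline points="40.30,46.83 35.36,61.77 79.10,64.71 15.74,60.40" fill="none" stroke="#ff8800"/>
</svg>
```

1 u = 1 mm; y_m = 72.46 − y.

[1] `<path>` rectangle, #ff00ff→score S485 F1762: (26.80,68.77) → (44.86,68.77) → (44.86,59.71) → (26.80,59.71) → (26.80,68.77) (closed)

[2] `<polygon>` regular polygon, #ff00ff→score S485 F1762: (44.63,8.96) → (34.21,6.36) → (25.00,11.89) → (22.40,22.31) → (27.93,31.52) → (38.35,34.12) → (47.56,28.59) → (50.16,18.17) → (44.63,8.96) (closed)

[3] `<polyline>` open polyline, #ff8800→engrave S331 F3785: (40.30,25.63) → (35.36,10.69) → (79.10,7.75) → (15.74,12.06)

G21
G90
G00 X26.80 Y68.77
M4 S485
G1 X44.86 Y68.77 F1762
G1 X44.86 Y59.71
G1 X26.80 Y59.71
G1 X26.80 Y68.77
M5
G00 X44.63 Y8.96
M4 S485
G1 X34.21 Y6.36 F1762
G1 X25.00 Y11.89
G1 X22.40 Y22.31
G1 X27.93 Y31.52
G1 X38.35 Y34.12
G1 X47.56 Y28.59
G1 X50.16 Y18.17
G1 X44.63 Y8.96
M5
G00 X40.30 Y25.63
M4 S331
G1 X35.36 Y10.69 F3785
G1 X79.10 Y7.75
G1 X15.74 Y12.06
M5
G00 X0.00 Y0.00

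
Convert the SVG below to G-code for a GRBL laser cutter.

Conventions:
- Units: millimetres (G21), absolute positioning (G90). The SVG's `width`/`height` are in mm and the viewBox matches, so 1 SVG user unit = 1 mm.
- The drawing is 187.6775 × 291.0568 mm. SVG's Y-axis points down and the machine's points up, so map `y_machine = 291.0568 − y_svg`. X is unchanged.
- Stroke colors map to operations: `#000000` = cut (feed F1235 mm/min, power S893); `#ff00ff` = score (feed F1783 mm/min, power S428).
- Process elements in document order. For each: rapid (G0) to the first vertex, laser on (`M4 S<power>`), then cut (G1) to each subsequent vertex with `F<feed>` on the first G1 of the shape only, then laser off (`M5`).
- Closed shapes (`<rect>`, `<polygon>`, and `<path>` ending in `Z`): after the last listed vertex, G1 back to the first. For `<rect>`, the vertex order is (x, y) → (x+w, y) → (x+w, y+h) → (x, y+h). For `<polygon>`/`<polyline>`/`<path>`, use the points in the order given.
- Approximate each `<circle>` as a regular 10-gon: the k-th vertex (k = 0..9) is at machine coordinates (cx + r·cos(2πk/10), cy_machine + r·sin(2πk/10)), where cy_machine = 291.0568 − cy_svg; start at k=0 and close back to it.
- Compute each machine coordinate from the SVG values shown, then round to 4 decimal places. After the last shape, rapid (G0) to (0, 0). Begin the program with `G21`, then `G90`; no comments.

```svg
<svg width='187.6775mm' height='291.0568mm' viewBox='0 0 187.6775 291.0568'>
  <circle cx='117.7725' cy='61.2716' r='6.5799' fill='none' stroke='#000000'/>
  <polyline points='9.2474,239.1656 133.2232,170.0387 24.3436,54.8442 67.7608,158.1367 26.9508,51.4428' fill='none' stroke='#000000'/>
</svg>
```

G21
G90
G0 X124.3524 Y229.7852
M4 S893
G1 X123.0958 Y233.6528 F1235
G1 X119.8058 Y236.0431
G1 X115.7392 Y236.0431
G1 X112.4492 Y233.6528
G1 X111.1926 Y229.7852
G1 X112.4492 Y225.9176
G1 X115.7392 Y223.5273
G1 X119.8058 Y223.5273
G1 X123.0958 Y225.9176
G1 X124.3524 Y229.7852
M5
G0 X9.2474 Y51.8912
M4 S893
G1 X133.2232 Y121.0181 F1235
G1 X24.3436 Y236.2126
G1 X67.7608 Y132.9201
G1 X26.9508 Y239.6140
M5
G0 X0.0000 Y0.0000

viewBox `0 0 187.6775 291.0568` with mm width/height → 1 unit = 1 mm. Flip: y_m = 291.0568 − y_svg.

**Shape 1** — `<circle>` circle, stroke `#000000` → cut (S893, F1235). Machine vertices: (124.3524,229.7852) → (123.0958,233.6528) → (119.8058,236.0431) → (115.7392,236.0431) → (112.4492,233.6528) → (111.1926,229.7852) → (112.4492,225.9176) → (115.7392,223.5273) → (119.8058,223.5273) → (123.0958,225.9176) → (124.3524,229.7852). Closed: final G1 returns to the first vertex.

**Shape 2** — `<polyline>` open polyline, stroke `#000000` → cut (S893, F1235). Machine vertices: (9.2474,51.8912) → (133.2232,121.0181) → (24.3436,236.2126) → (67.7608,132.9201) → (26.9508,239.6140). Open path.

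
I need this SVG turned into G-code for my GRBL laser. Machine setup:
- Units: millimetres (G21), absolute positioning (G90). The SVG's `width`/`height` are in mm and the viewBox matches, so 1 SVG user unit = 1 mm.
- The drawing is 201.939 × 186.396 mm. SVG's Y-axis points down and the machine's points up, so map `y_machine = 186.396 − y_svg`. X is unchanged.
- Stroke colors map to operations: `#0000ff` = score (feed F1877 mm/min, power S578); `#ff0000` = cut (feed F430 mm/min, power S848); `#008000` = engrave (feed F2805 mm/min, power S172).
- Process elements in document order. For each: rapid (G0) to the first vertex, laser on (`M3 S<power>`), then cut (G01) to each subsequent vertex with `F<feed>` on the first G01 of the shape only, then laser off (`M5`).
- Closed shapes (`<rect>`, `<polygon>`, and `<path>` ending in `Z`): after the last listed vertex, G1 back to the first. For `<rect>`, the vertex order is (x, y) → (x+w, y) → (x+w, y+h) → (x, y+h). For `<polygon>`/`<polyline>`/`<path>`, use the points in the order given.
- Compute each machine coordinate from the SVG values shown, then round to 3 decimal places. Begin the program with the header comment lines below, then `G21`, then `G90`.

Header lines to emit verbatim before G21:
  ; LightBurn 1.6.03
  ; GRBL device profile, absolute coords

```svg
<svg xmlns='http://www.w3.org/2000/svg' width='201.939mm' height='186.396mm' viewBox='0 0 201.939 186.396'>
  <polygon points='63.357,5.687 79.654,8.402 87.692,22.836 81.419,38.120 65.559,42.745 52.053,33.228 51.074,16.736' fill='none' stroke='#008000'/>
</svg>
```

; LightBurn 1.6.03
; GRBL device profile, absolute coords
G21
G90
G0 X63.357 Y180.709
M3 S172
G01 X79.654 Y177.994 F2805
G01 X87.692 Y163.560
G01 X81.419 Y148.276
G01 X65.559 Y143.651
G01 X52.053 Y153.168
G01 X51.074 Y169.660
G01 X63.357 Y180.709
M5

Since the viewBox matches the mm dimensions, user units are millimetres directly. The only transform is the Y-flip y_m = 186.396 − y_svg.

Shape 1 is a regular polygon drawn with `<polygon>`. Its stroke #008000 means engrave at S172, F2805. After flipping Y the toolpath is (63.357,180.709) → (79.654,177.994) → (87.692,163.560) → (81.419,148.276) → (65.559,143.651) → (52.053,153.168) → (51.074,169.660) → (63.357,180.709), returning to the start.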